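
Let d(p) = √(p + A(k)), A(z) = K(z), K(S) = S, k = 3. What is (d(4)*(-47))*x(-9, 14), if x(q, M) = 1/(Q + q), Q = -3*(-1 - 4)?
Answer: -47*√7/6 ≈ -20.725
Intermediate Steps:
A(z) = z
Q = 15 (Q = -3*(-5) = 15)
d(p) = √(3 + p) (d(p) = √(p + 3) = √(3 + p))
x(q, M) = 1/(15 + q)
(d(4)*(-47))*x(-9, 14) = (√(3 + 4)*(-47))/(15 - 9) = (√7*(-47))/6 = -47*√7*(⅙) = -47*√7/6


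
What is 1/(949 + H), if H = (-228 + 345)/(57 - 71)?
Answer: 14/13169 ≈ 0.0010631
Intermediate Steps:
H = -117/14 (H = 117/(-14) = 117*(-1/14) = -117/14 ≈ -8.3571)
1/(949 + H) = 1/(949 - 117/14) = 1/(13169/14) = 14/13169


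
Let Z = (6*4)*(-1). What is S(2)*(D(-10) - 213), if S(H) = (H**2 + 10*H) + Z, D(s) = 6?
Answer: 0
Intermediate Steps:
Z = -24 (Z = 24*(-1) = -24)
S(H) = -24 + H**2 + 10*H (S(H) = (H**2 + 10*H) - 24 = -24 + H**2 + 10*H)
S(2)*(D(-10) - 213) = (-24 + 2**2 + 10*2)*(6 - 213) = (-24 + 4 + 20)*(-207) = 0*(-207) = 0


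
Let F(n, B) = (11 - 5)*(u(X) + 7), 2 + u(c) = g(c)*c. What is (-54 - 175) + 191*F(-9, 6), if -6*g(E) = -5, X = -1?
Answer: 4546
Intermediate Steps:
g(E) = ⅚ (g(E) = -⅙*(-5) = ⅚)
u(c) = -2 + 5*c/6
F(n, B) = 25 (F(n, B) = (11 - 5)*((-2 + (⅚)*(-1)) + 7) = 6*((-2 - ⅚) + 7) = 6*(-17/6 + 7) = 6*(25/6) = 25)
(-54 - 175) + 191*F(-9, 6) = (-54 - 175) + 191*25 = -229 + 4775 = 4546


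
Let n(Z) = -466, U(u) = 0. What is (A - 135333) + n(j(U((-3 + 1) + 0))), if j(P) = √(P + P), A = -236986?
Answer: -372785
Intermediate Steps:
j(P) = √2*√P (j(P) = √(2*P) = √2*√P)
(A - 135333) + n(j(U((-3 + 1) + 0))) = (-236986 - 135333) - 466 = -372319 - 466 = -372785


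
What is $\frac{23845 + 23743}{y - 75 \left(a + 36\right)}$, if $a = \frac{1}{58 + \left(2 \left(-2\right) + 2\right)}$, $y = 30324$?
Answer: $\frac{2664928}{1546869} \approx 1.7228$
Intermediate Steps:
$a = \frac{1}{56}$ ($a = \frac{1}{58 + \left(-4 + 2\right)} = \frac{1}{58 - 2} = \frac{1}{56} \approx 0.017857$)
$\frac{23845 + 23743}{y - 75 \left(a + 36\right)} = \frac{23845 + 23743}{30324 - 75 \left(\frac{1}{56} + 36\right)} = \frac{47588}{30324 - \frac{151275}{56}} = \frac{47588}{\frac{1546869}{56}} = 47588 \cdot \frac{56}{1546869} = \frac{2664928}{1546869}$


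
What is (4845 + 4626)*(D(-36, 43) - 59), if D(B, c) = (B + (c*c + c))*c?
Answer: 755302779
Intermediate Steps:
D(B, c) = c*(B + c + c**2) (D(B, c) = (B + (c**2 + c))*c = (B + (c + c**2))*c = (B + c + c**2)*c = c*(B + c + c**2))
(4845 + 4626)*(D(-36, 43) - 59) = (4845 + 4626)*(43*(-36 + 43 + 43**2) - 59) = 9471*(43*(-36 + 43 + 1849) - 59) = 9471*(43*1856 - 59) = 9471*(79808 - 59) = 9471*79749 = 755302779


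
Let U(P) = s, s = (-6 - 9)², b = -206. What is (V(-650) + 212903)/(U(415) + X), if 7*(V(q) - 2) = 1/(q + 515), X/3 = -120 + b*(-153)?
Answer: 201195224/89225955 ≈ 2.2549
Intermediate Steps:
s = 225 (s = (-15)² = 225)
U(P) = 225
X = 94194 (X = 3*(-120 - 206*(-153)) = 3*(-120 + 31518) = 3*31398 = 94194)
V(q) = 2 + 1/(7*(515 + q)) (V(q) = 2 + 1/(7*(q + 515)) = 2 + 1/(7*(515 + q)))
(V(-650) + 212903)/(U(415) + X) = ((7211 + 14*(-650))/(7*(515 - 650)) + 212903)/(225 + 94194) = ((⅐)*(7211 - 9100)/(-135) + 212903)/94419 = ((⅐)*(-1/135)*(-1889) + 212903)*(1/94419) = (1889/945 + 212903)*(1/94419) = (201195224/945)*(1/94419) = 201195224/89225955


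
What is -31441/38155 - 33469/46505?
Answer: -109566936/70975931 ≈ -1.5437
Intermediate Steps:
-31441/38155 - 33469/46505 = -109566936/70975931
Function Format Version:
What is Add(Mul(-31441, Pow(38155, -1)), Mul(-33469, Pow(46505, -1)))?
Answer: Rational(-109566936, 70975931) ≈ -1.5437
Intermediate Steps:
Add(Mul(-31441, Pow(38155, -1)), Mul(-33469, Pow(46505, -1))) = Add(Mul(-31441, Rational(1, 38155)), Mul(-33469, Rational(1, 46505))) = Add(Rational(-31441, 38155), Rational(-33469, 46505)) = Rational(-109566936, 70975931)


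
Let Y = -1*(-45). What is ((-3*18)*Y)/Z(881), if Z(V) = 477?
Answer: -270/53 ≈ -5.0943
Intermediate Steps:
Y = 45
((-3*18)*Y)/Z(881) = (-3*18*45)/477 = -54*45*(1/477) = -2430*1/477 = -270/53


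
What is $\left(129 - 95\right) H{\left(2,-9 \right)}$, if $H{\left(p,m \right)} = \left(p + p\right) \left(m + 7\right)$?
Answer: $-272$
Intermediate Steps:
$H{\left(p,m \right)} = 2 p \left(7 + m\right)$
$\left(129 - 95\right) H{\left(2,-9 \right)} = \left(129 - 95\right) 2 \cdot 2 \left(7 - 9\right) = 34 \cdot 2 \cdot 2 \left(-2\right) = 34 \left(-8\right) = -272$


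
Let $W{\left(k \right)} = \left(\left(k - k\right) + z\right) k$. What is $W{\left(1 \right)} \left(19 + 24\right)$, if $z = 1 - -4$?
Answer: $215$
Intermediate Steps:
$z = 5$ ($z = 1 + 4 = 5$)
$W{\left(k \right)} = 5 k$ ($W{\left(k \right)} = \left(\left(k - k\right) + 5\right) k = \left(0 + 5\right) k = 5 k$)
$W{\left(1 \right)} \left(19 + 24\right) = 5 \cdot 1 \left(19 + 24\right) = 5 \cdot 43 = 215$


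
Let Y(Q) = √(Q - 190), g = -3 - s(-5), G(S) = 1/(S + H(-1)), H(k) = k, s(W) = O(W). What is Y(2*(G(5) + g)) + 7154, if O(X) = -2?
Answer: 7154 + I*√766/2 ≈ 7154.0 + 13.838*I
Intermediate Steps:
s(W) = -2
G(S) = 1/(-1 + S) (G(S) = 1/(S - 1) = 1/(-1 + S))
g = -1 (g = -3 - 1*(-2) = -3 + 2 = -1)
Y(Q) = √(-190 + Q)
Y(2*(G(5) + g)) + 7154 = √(-190 + 2*(1/(-1 + 5) - 1)) + 7154 = √(-190 + 2*(1/4 - 1)) + 7154 = √(-190 + 2*(¼ - 1)) + 7154 = √(-190 + 2*(-¾)) + 7154 = √(-190 - 3/2) + 7154 = √(-383/2) + 7154 = I*√766/2 + 7154 = 7154 + I*√766/2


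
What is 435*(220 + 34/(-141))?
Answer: 4492970/47 ≈ 95595.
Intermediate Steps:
435*(220 + 34/(-141)) = 435*(220 + 34*(-1/141)) = 435*(220 - 34/141) = 435*(30986/141) = 4492970/47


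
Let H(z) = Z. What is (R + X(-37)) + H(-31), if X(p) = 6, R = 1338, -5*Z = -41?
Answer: 6761/5 ≈ 1352.2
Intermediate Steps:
Z = 41/5 (Z = -⅕*(-41) = 41/5 ≈ 8.2000)
H(z) = 41/5
(R + X(-37)) + H(-31) = (1338 + 6) + 41/5 = 1344 + 41/5 = 6761/5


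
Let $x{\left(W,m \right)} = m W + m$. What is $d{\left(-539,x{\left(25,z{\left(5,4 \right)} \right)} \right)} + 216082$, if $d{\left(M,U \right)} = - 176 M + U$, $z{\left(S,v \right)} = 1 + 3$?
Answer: $311050$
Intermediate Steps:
$z{\left(S,v \right)} = 4$
$x{\left(W,m \right)} = m + W m$ ($x{\left(W,m \right)} = W m + m = m + W m$)
$d{\left(M,U \right)} = U - 176 M$
$d{\left(-539,x{\left(25,z{\left(5,4 \right)} \right)} \right)} + 216082 = \left(4 \left(1 + 25\right) - -94864\right) + 216082 = \left(4 \cdot 26 + 94864\right) + 216082 = \left(104 + 94864\right) + 216082 = 94968 + 216082 = 311050$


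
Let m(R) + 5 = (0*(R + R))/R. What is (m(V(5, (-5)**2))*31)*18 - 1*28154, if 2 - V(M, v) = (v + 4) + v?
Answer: -30944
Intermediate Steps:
V(M, v) = -2 - 2*v (V(M, v) = 2 - ((v + 4) + v) = 2 - ((4 + v) + v) = 2 - (4 + 2*v) = 2 + (-4 - 2*v) = -2 - 2*v)
m(R) = -5 (m(R) = -5 + (0*(R + R))/R = -5 + (0*(2*R))/R = -5 + 0/R = -5 + 0 = -5)
(m(V(5, (-5)**2))*31)*18 - 1*28154 = -5*31*18 - 1*28154 = -155*18 - 28154 = -2790 - 28154 = -30944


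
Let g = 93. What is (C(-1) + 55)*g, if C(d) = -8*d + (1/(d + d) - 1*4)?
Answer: 10881/2 ≈ 5440.5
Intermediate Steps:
C(d) = -4 + 1/(2*d) - 8*d (C(d) = -8*d + (1/(2*d) - 4) = -8*d + (-4 + 1/(2*d)) = -4 + 1/(2*d) - 8*d)
(C(-1) + 55)*g = ((-4 + (½)/(-1) - 8*(-1)) + 55)*93 = ((-4 + (½)*(-1) + 8) + 55)*93 = ((-4 - ½ + 8) + 55)*93 = (7/2 + 55)*93 = (117/2)*93 = 10881/2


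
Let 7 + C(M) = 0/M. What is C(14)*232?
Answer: -1624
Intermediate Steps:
C(M) = -7 (C(M) = -7 + 0/M = -7 + 0 = -7)
C(14)*232 = -7*232 = -1624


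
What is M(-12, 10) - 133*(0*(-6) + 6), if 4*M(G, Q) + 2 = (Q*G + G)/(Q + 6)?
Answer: -12809/16 ≈ -800.56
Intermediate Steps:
M(G, Q) = -1/2 + (G + G*Q)/(4*(6 + Q)) (M(G, Q) = -1/2 + ((Q*G + G)/(Q + 6))/4 = -1/2 + ((G*Q + G)/(6 + Q))/4 = -1/2 + ((G + G*Q)/(6 + Q))/4 = -1/2 + (G + G*Q)/(4*(6 + Q)))
M(-12, 10) - 133*(0*(-6) + 6) = (-12 - 12 - 2*10 - 12*10)/(4*(6 + 10)) - 133*(0*(-6) + 6) = (1/4)*(-12 - 12 - 20 - 120)/16 - 133*(0 + 6) = (1/4)*(1/16)*(-164) - 133*6 = -41/16 - 798 = -12809/16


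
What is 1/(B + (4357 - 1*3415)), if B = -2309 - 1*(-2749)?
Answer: 1/1382 ≈ 0.00072359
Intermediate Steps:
B = 440 (B = -2309 + 2749 = 440)
1/(B + (4357 - 1*3415)) = 1/(440 + (4357 - 1*3415)) = 1/(440 + (4357 - 3415)) = 1/(440 + 942) = 1/1382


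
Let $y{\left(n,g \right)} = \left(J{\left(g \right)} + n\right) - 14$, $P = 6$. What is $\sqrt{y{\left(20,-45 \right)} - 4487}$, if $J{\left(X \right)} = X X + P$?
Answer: $35 i \sqrt{2} \approx 49.497 i$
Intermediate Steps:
$J{\left(X \right)} = 6 + X^{2}$ ($J{\left(X \right)} = X X + 6 = X^{2} + 6 = 6 + X^{2}$)
$y{\left(n,g \right)} = -8 + n + g^{2}$ ($y{\left(n,g \right)} = \left(\left(6 + g^{2}\right) + n\right) - 14 = \left(6 + n + g^{2}\right) - 14 = -8 + n + g^{2}$)
$\sqrt{y{\left(20,-45 \right)} - 4487} = \sqrt{\left(-8 + 20 + \left(-45\right)^{2}\right) - 4487} = \sqrt{\left(-8 + 20 + 2025\right) - 4487} = \sqrt{2037 - 4487} = \sqrt{-2450} = 35 i \sqrt{2}$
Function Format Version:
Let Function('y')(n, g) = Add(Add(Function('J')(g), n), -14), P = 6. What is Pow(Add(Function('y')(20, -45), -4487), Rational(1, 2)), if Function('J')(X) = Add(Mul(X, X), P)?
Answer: Mul(35, I, Pow(2, Rational(1, 2))) ≈ Mul(49.497, I)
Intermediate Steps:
Function('J')(X) = Add(6, Pow(X, 2)) (Function('J')(X) = Add(Mul(X, X), 6) = Add(Pow(X, 2), 6) = Add(6, Pow(X, 2)))
Function('y')(n, g) = Add(-8, n, Pow(g, 2)) (Function('y')(n, g) = Add(Add(Add(6, Pow(g, 2)), n), -14) = Add(Add(6, n, Pow(g, 2)), -14) = Add(-8, n, Pow(g, 2)))
Pow(Add(Function('y')(20, -45), -4487), Rational(1, 2)) = Pow(Add(Add(-8, 20, Pow(-45, 2)), -4487), Rational(1, 2)) = Pow(Add(Add(-8, 20, 2025), -4487), Rational(1, 2)) = Pow(Add(2037, -4487), Rational(1, 2)) = Pow(-2450, Rational(1, 2)) = Mul(35, I, Pow(2, Rational(1, 2)))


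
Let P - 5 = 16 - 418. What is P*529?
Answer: -210013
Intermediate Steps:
P = -397 (P = 5 + (16 - 418) = 5 - 402 = -397)
P*529 = -397*529 = -210013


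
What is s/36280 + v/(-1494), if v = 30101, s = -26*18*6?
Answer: -137032429/6775290 ≈ -20.225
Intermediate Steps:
s = -2808 (s = -468*6 = -2808)
s/36280 + v/(-1494) = -2808/36280 + 30101/(-1494) = -2808*1/36280 + 30101*(-1/1494) = -351/4535 - 30101/1494 = -137032429/6775290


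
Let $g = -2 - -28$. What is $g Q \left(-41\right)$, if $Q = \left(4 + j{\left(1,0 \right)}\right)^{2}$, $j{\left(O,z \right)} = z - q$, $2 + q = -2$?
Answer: $-68224$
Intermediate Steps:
$q = -4$ ($q = -2 - 2 = -4$)
$g = 26$ ($g = -2 + 28 = 26$)
$j{\left(O,z \right)} = 4 + z$ ($j{\left(O,z \right)} = z - -4 = z + 4 = 4 + z$)
$Q = 64$ ($Q = \left(4 + \left(4 + 0\right)\right)^{2} = \left(4 + 4\right)^{2} = 8^{2} = 64$)
$g Q \left(-41\right) = 26 \cdot 64 \left(-41\right) = 1664 \left(-41\right) = -68224$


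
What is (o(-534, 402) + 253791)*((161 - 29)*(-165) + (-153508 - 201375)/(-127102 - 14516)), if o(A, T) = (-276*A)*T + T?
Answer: -61170321727862359/47206 ≈ -1.2958e+12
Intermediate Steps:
o(A, T) = T - 276*A*T (o(A, T) = -276*A*T + T = T - 276*A*T)
(o(-534, 402) + 253791)*((161 - 29)*(-165) + (-153508 - 201375)/(-127102 - 14516)) = (402*(1 - 276*(-534)) + 253791)*((161 - 29)*(-165) + (-153508 - 201375)/(-127102 - 14516)) = (402*(1 + 147384) + 253791)*(132*(-165) - 354883/(-141618)) = (402*147385 + 253791)*(-21780 - 354883*(-1/141618)) = (59248770 + 253791)*(-21780 + 354883/141618) = 59502561*(-3084085157/141618) = -61170321727862359/47206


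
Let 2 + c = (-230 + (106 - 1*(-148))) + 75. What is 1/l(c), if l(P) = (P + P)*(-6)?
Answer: -1/1164 ≈ -0.00085911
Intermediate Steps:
c = 97 (c = -2 + ((-230 + (106 - 1*(-148))) + 75) = -2 + ((-230 + (106 + 148)) + 75) = -2 + ((-230 + 254) + 75) = -2 + (24 + 75) = -2 + 99 = 97)
l(P) = -12*P (l(P) = (2*P)*(-6) = -12*P)
1/l(c) = 1/(-12*97) = 1/(-1164) = -1/1164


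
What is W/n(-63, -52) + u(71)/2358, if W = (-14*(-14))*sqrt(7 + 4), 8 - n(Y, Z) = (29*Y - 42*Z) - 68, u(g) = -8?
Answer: -4/1179 - 196*sqrt(11)/281 ≈ -2.3168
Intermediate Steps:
n(Y, Z) = 76 - 29*Y + 42*Z (n(Y, Z) = 8 - ((29*Y - 42*Z) - 68) = 8 - ((-42*Z + 29*Y) - 68) = 8 - (-68 - 42*Z + 29*Y) = 8 + (68 - 29*Y + 42*Z) = 76 - 29*Y + 42*Z)
W = 196*sqrt(11) ≈ 650.06
W/n(-63, -52) + u(71)/2358 = (196*sqrt(11))/(76 - 29*(-63) + 42*(-52)) - 8/2358 = (196*sqrt(11))/(76 + 1827 - 2184) - 8*1/2358 = (196*sqrt(11))/(-281) - 4/1179 = (196*sqrt(11))*(-1/281) - 4/1179 = -196*sqrt(11)/281 - 4/1179 = -4/1179 - 196*sqrt(11)/281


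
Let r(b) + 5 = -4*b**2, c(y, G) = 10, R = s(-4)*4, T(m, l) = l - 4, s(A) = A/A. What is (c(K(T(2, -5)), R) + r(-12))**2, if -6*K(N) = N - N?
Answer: 326041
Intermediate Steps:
s(A) = 1
T(m, l) = -4 + l
K(N) = 0 (K(N) = -(N - N)/6 = -1/6*0 = 0)
R = 4 (R = 1*4 = 4)
r(b) = -5 - 4*b**2
(c(K(T(2, -5)), R) + r(-12))**2 = (10 + (-5 - 4*(-12)**2))**2 = (10 + (-5 - 4*144))**2 = (10 + (-5 - 576))**2 = (10 - 581)**2 = (-571)**2 = 326041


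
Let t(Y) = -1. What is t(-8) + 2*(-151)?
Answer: -303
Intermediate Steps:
t(-8) + 2*(-151) = -1 + 2*(-151) = -1 - 302 = -303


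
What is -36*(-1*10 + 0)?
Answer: 360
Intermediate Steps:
-36*(-1*10 + 0) = -36*(-10 + 0) = -36*(-10) = 360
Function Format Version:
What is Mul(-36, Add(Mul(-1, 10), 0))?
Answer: 360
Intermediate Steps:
Mul(-36, Add(Mul(-1, 10), 0)) = Mul(-36, Add(-10, 0)) = Mul(-36, -10) = 360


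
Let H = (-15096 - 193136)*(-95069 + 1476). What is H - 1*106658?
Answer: 19488950918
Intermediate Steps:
H = 19489057576 (H = -208232*(-93593) = 19489057576)
H - 1*106658 = 19489057576 - 1*106658 = 19489057576 - 106658 = 19488950918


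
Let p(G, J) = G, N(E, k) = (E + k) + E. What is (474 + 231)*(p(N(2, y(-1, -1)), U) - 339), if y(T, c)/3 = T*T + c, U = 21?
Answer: -236175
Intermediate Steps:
y(T, c) = 3*c + 3*T**2 (y(T, c) = 3*(T*T + c) = 3*(T**2 + c) = 3*(c + T**2) = 3*c + 3*T**2)
N(E, k) = k + 2*E
(474 + 231)*(p(N(2, y(-1, -1)), U) - 339) = (474 + 231)*(((3*(-1) + 3*(-1)**2) + 2*2) - 339) = 705*(((-3 + 3*1) + 4) - 339) = 705*(((-3 + 3) + 4) - 339) = 705*((0 + 4) - 339) = 705*(4 - 339) = 705*(-335) = -236175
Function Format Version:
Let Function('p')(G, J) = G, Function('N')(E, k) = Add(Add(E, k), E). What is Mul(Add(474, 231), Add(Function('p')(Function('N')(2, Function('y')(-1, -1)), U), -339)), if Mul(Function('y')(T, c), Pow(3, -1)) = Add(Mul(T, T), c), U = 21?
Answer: -236175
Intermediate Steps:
Function('y')(T, c) = Add(Mul(3, c), Mul(3, Pow(T, 2))) (Function('y')(T, c) = Mul(3, Add(Mul(T, T), c)) = Mul(3, Add(Pow(T, 2), c)) = Mul(3, Add(c, Pow(T, 2))) = Add(Mul(3, c), Mul(3, Pow(T, 2))))
Function('N')(E, k) = Add(k, Mul(2, E))
Mul(Add(474, 231), Add(Function('p')(Function('N')(2, Function('y')(-1, -1)), U), -339)) = Mul(Add(474, 231), Add(Add(Add(Mul(3, -1), Mul(3, Pow(-1, 2))), Mul(2, 2)), -339)) = Mul(705, Add(Add(Add(-3, Mul(3, 1)), 4), -339)) = Mul(705, Add(Add(Add(-3, 3), 4), -339)) = Mul(705, Add(Add(0, 4), -339)) = Mul(705, Add(4, -339)) = Mul(705, -335) = -236175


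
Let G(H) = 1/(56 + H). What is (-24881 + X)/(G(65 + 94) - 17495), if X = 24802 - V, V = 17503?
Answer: 1890065/1880712 ≈ 1.0050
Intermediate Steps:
X = 7299 (X = 24802 - 1*17503 = 24802 - 17503 = 7299)
(-24881 + X)/(G(65 + 94) - 17495) = (-24881 + 7299)/(1/(56 + (65 + 94)) - 17495) = -17582/(1/(56 + 159) - 17495) = -17582/(1/215 - 17495) = -17582/(-3761424/215) = -17582*(-215/3761424) = 1890065/1880712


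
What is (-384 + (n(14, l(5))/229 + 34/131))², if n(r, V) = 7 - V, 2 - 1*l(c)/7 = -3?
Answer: 132606694188004/899940001 ≈ 1.4735e+5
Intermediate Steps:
l(c) = 35 (l(c) = 14 - 7*(-3) = 14 + 21 = 35)
(-384 + (n(14, l(5))/229 + 34/131))² = (-384 + ((7 - 1*35)/229 + 34/131))² = (-384 + ((7 - 35)*(1/229) + 34*(1/131)))² = (-384 + (-28*1/229 + 34/131))² = (-384 + (-28/229 + 34/131))² = (-384 + 4118/29999)² = (-11515498/29999)² = 132606694188004/899940001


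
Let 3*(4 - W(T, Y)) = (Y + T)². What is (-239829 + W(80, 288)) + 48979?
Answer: -707962/3 ≈ -2.3599e+5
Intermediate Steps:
W(T, Y) = 4 - (T + Y)²/3 (W(T, Y) = 4 - (Y + T)²/3 = 4 - (T + Y)²/3)
(-239829 + W(80, 288)) + 48979 = (-239829 + (4 - (80 + 288)²/3)) + 48979 = (-239829 + (4 - ⅓*368²)) + 48979 = (-239829 + (4 - ⅓*135424)) + 48979 = (-239829 + (4 - 135424/3)) + 48979 = (-239829 - 135412/3) + 48979 = -854899/3 + 48979 = -707962/3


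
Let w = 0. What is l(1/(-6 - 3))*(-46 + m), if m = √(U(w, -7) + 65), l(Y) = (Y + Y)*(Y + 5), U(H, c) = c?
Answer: 4048/81 - 88*√58/81 ≈ 41.701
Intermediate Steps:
l(Y) = 2*Y*(5 + Y) (l(Y) = (2*Y)*(5 + Y) = 2*Y*(5 + Y))
m = √58 (m = √(-7 + 65) = √58 ≈ 7.6158)
l(1/(-6 - 3))*(-46 + m) = (2*(5 + 1/(-6 - 3))/(-6 - 3))*(-46 + √58) = (2*(5 + 1/(-9))/(-9))*(-46 + √58) = (2*(-⅑)*(5 - ⅑))*(-46 + √58) = (2*(-⅑)*(44/9))*(-46 + √58) = -88*(-46 + √58)/81 = 4048/81 - 88*√58/81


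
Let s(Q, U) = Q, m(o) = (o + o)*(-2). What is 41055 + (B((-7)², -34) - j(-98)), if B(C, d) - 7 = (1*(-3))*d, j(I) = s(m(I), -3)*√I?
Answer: 41164 - 2744*I*√2 ≈ 41164.0 - 3880.6*I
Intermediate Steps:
m(o) = -4*o (m(o) = (2*o)*(-2) = -4*o)
j(I) = -4*I^(3/2) (j(I) = (-4*I)*√I = -4*I^(3/2))
B(C, d) = 7 - 3*d (B(C, d) = 7 + (1*(-3))*d = 7 - 3*d)
41055 + (B((-7)², -34) - j(-98)) = 41055 + ((7 - 3*(-34)) - (-4)*(-98)^(3/2)) = 41055 + ((7 + 102) - (-4)*(-686*I*√2)) = 41055 + (109 - 2744*I*√2) = 41164 - 2744*I*√2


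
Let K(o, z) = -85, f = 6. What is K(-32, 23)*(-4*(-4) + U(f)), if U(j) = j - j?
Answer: -1360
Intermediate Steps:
U(j) = 0
K(-32, 23)*(-4*(-4) + U(f)) = -85*(-4*(-4) + 0) = -85*(16 + 0) = -85*16 = -1360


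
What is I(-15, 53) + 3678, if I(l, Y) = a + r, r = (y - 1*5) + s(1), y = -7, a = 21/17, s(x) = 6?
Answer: 62445/17 ≈ 3673.2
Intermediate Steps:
a = 21/17 (a = 21*(1/17) = 21/17 ≈ 1.2353)
r = -6 (r = (-7 - 1*5) + 6 = (-7 - 5) + 6 = -12 + 6 = -6)
I(l, Y) = -81/17 (I(l, Y) = 21/17 - 6 = -81/17)
I(-15, 53) + 3678 = -81/17 + 3678 = 62445/17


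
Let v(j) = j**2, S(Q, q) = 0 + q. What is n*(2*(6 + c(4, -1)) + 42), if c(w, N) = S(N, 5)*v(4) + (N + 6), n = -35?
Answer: -7840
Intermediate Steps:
S(Q, q) = q
c(w, N) = 86 + N (c(w, N) = 5*4**2 + (N + 6) = 5*16 + (6 + N) = 80 + (6 + N) = 86 + N)
n*(2*(6 + c(4, -1)) + 42) = -35*(2*(6 + (86 - 1)) + 42) = -35*(2*(6 + 85) + 42) = -35*(2*91 + 42) = -35*(182 + 42) = -35*224 = -7840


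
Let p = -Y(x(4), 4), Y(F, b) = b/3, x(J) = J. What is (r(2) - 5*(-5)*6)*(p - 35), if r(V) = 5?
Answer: -16895/3 ≈ -5631.7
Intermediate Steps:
Y(F, b) = b/3 (Y(F, b) = b*(⅓) = b/3)
p = -4/3 ≈ -1.3333
(r(2) - 5*(-5)*6)*(p - 35) = (5 - 5*(-5)*6)*(-4/3 - 35) = (5 + 25*6)*(-109/3) = (5 + 150)*(-109/3) = 155*(-109/3) = -16895/3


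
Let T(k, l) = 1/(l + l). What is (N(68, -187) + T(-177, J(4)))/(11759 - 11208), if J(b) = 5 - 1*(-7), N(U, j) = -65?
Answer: -1559/13224 ≈ -0.11789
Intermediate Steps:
J(b) = 12 (J(b) = 5 + 7 = 12)
T(k, l) = 1/(2*l)
(N(68, -187) + T(-177, J(4)))/(11759 - 11208) = (-65 + (½)/12)/(11759 - 11208) = (-65 + (½)*(1/12))/551 = (-65 + 1/24)*(1/551) = -1559/24*1/551 = -1559/13224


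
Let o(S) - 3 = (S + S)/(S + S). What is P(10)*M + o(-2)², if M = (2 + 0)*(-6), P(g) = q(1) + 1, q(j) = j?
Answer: -8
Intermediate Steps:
o(S) = 4 (o(S) = 3 + (S + S)/(S + S) = 3 + (2*S)/((2*S)) = 3 + (2*S)*(1/(2*S)) = 3 + 1 = 4)
P(g) = 2 (P(g) = 1 + 1 = 2)
M = -12 (M = 2*(-6) = -12)
P(10)*M + o(-2)² = 2*(-12) + 4² = -24 + 16 = -8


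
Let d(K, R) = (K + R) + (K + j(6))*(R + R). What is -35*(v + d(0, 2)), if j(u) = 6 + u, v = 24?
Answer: -2590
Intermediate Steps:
d(K, R) = K + R + 2*R*(12 + K) (d(K, R) = (K + R) + (K + (6 + 6))*(R + R) = (K + R) + (K + 12)*(2*R) = (K + R) + (12 + K)*(2*R) = (K + R) + 2*R*(12 + K) = K + R + 2*R*(12 + K))
-35*(v + d(0, 2)) = -35*(24 + (0 + 25*2 + 2*0*2)) = -35*(24 + (0 + 50 + 0)) = -35*(24 + 50) = -35*74 = -2590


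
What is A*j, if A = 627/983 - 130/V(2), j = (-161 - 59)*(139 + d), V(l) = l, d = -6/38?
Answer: 36718216480/18677 ≈ 1.9660e+6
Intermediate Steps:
d = -3/19 (d = -6*1/38 = -3/19 ≈ -0.15789)
j = -580360/19 (j = (-161 - 59)*(139 - 3/19) = -220*2638/19 = -580360/19 ≈ -30545.)
A = -63268/983 (A = 627/983 - 130/2 = 627*(1/983) - 130*½ = 627/983 - 65 = -63268/983 ≈ -64.362)
A*j = -63268/983*(-580360/19) = 36718216480/18677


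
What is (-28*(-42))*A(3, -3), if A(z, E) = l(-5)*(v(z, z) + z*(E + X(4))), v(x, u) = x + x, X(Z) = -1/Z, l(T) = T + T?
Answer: 44100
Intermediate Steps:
l(T) = 2*T
v(x, u) = 2*x
A(z, E) = -20*z - 10*z*(-¼ + E) (A(z, E) = (2*(-5))*(2*z + z*(E - 1/4)) = -10*(2*z + z*(E - 1*¼)) = -10*(2*z + z*(E - ¼)) = -10*(2*z + z*(-¼ + E)) = -20*z - 10*z*(-¼ + E))
(-28*(-42))*A(3, -3) = (-28*(-42))*((5/2)*3*(-7 - 4*(-3))) = 1176*((5/2)*3*(-7 + 12)) = 1176*((5/2)*3*5) = 1176*(75/2) = 44100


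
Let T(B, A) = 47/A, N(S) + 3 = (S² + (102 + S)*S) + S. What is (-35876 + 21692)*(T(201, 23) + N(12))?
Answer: -496865520/23 ≈ -2.1603e+7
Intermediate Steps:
N(S) = -3 + S + S² + S*(102 + S) (N(S) = -3 + ((S² + (102 + S)*S) + S) = -3 + ((S² + S*(102 + S)) + S) = -3 + (S + S² + S*(102 + S)) = -3 + S + S² + S*(102 + S))
(-35876 + 21692)*(T(201, 23) + N(12)) = (-35876 + 21692)*(47/23 + (-3 + 2*12² + 103*12)) = -14184*(47*(1/23) + (-3 + 2*144 + 1236)) = -14184*(47/23 + (-3 + 288 + 1236)) = -14184*(47/23 + 1521) = -14184*35030/23 = -496865520/23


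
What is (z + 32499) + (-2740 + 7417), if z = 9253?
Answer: 46429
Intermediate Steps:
(z + 32499) + (-2740 + 7417) = (9253 + 32499) + (-2740 + 7417) = 41752 + 4677 = 46429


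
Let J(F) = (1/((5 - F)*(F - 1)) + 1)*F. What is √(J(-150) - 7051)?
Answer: I*√157786450531/4681 ≈ 84.859*I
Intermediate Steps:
J(F) = F*(1 + 1/((-1 + F)*(5 - F))) (J(F) = (1/((5 - F)*(-1 + F)) + 1)*F = (1/((-1 + F)*(5 - F)) + 1)*F = (1 + 1/((-1 + F)*(5 - F)))*F = F*(1 + 1/((-1 + F)*(5 - F))))
√(J(-150) - 7051) = √(-150*(4 + (-150)² - 6*(-150))/(5 + (-150)² - 6*(-150)) - 7051) = √(-150*(4 + 22500 + 900)/(5 + 22500 + 900) - 7051) = √(-150*23404/23405 - 7051) = √(-150*1/23405*23404 - 7051) = √(-702120/4681 - 7051) = √(-33707851/4681) = I*√157786450531/4681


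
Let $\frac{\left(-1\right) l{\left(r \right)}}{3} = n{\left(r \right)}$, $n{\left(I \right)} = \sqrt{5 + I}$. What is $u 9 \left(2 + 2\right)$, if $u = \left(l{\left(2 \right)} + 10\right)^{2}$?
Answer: $5868 - 2160 \sqrt{7} \approx 153.18$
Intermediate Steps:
$l{\left(r \right)} = - 3 \sqrt{5 + r}$
$u = \left(10 - 3 \sqrt{7}\right)^{2}$ ($u = \left(- 3 \sqrt{5 + 2} + 10\right)^{2} = \left(- 3 \sqrt{7} + 10\right)^{2} = \left(10 - 3 \sqrt{7}\right)^{2} \approx 4.2549$)
$u 9 \left(2 + 2\right) = \left(163 - 60 \sqrt{7}\right) 9 \left(2 + 2\right) = \left(163 - 60 \sqrt{7}\right) 9 \cdot 4 = \left(163 - 60 \sqrt{7}\right) 36 = 5868 - 2160 \sqrt{7}$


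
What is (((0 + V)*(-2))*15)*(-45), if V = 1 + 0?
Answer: 1350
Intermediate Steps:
V = 1
(((0 + V)*(-2))*15)*(-45) = (((0 + 1)*(-2))*15)*(-45) = ((1*(-2))*15)*(-45) = -2*15*(-45) = -30*(-45) = 1350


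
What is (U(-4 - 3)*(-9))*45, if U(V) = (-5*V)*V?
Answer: 99225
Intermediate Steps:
U(V) = -5*V²
(U(-4 - 3)*(-9))*45 = (-5*(-4 - 3)²*(-9))*45 = (-5*(-7)²*(-9))*45 = (-5*49*(-9))*45 = -245*(-9)*45 = 2205*45 = 99225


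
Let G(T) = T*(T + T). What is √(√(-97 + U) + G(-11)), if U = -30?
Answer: √(242 + I*√127) ≈ 15.561 + 0.36211*I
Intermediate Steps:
G(T) = 2*T² (G(T) = T*(2*T) = 2*T²)
√(√(-97 + U) + G(-11)) = √(√(-97 - 30) + 2*(-11)²) = √(√(-127) + 2*121) = √(I*√127 + 242) = √(242 + I*√127)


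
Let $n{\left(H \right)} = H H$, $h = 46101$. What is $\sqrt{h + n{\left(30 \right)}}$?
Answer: $\sqrt{47001} \approx 216.8$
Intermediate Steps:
$n{\left(H \right)} = H^{2}$
$\sqrt{h + n{\left(30 \right)}} = \sqrt{46101 + 30^{2}} = \sqrt{46101 + 900} = \sqrt{47001}$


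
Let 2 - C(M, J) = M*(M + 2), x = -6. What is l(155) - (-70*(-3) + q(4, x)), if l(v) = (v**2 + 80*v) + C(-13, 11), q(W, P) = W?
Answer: 36070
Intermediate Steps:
C(M, J) = 2 - M*(2 + M) (C(M, J) = 2 - M*(M + 2) = 2 - M*(2 + M))
l(v) = -141 + v**2 + 80*v (l(v) = (v**2 + 80*v) + (2 - 1*(-13)**2 - 2*(-13)) = (v**2 + 80*v) + (2 - 1*169 + 26) = (v**2 + 80*v) + (2 - 169 + 26) = (v**2 + 80*v) - 141 = -141 + v**2 + 80*v)
l(155) - (-70*(-3) + q(4, x)) = (-141 + 155**2 + 80*155) - (-70*(-3) + 4) = (-141 + 24025 + 12400) - (210 + 4) = 36284 - 1*214 = 36284 - 214 = 36070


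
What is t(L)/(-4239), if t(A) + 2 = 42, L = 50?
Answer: -40/4239 ≈ -0.0094362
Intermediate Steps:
t(A) = 40 (t(A) = -2 + 42 = 40)
t(L)/(-4239) = 40/(-4239) = 40*(-1/4239) = -40/4239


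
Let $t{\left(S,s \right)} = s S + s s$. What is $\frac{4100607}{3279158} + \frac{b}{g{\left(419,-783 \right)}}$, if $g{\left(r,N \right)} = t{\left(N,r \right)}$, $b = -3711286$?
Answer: $\frac{1599412669300}{62515507691} \approx 25.584$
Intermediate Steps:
$t{\left(S,s \right)} = s^{2} + S s$ ($t{\left(S,s \right)} = S s + s^{2} = s^{2} + S s$)
$g{\left(r,N \right)} = r \left(N + r\right)$
$\frac{4100607}{3279158} + \frac{b}{g{\left(419,-783 \right)}} = \frac{4100607}{3279158} - \frac{3711286}{419 \left(-783 + 419\right)} = 4100607 \cdot \frac{1}{3279158} - \frac{3711286}{419 \left(-364\right)} = \frac{4100607}{3279158} - \frac{3711286}{-152516} = \frac{4100607}{3279158} - - \frac{1855643}{76258} = \frac{4100607}{3279158} + \frac{1855643}{76258} = \frac{1599412669300}{62515507691}$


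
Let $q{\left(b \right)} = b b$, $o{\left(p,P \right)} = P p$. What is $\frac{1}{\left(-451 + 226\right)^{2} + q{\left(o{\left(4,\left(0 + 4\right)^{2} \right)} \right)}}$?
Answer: $\frac{1}{54721} \approx 1.8275 \cdot 10^{-5}$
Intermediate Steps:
$q{\left(b \right)} = b^{2}$
$\frac{1}{\left(-451 + 226\right)^{2} + q{\left(o{\left(4,\left(0 + 4\right)^{2} \right)} \right)}} = \frac{1}{\left(-451 + 226\right)^{2} + \left(\left(0 + 4\right)^{2} \cdot 4\right)^{2}} = \frac{1}{\left(-225\right)^{2} + \left(4^{2} \cdot 4\right)^{2}} = \frac{1}{50625 + \left(16 \cdot 4\right)^{2}} = \frac{1}{50625 + 64^{2}} = \frac{1}{50625 + 4096} = \frac{1}{54721}$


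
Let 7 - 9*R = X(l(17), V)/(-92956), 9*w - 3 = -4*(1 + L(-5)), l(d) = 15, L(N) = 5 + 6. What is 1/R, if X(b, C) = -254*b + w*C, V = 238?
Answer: 209151/161423 ≈ 1.2957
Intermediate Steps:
L(N) = 11
w = -5 (w = ⅓ + (-4*(1 + 11))/9 = ⅓ + (-4*12)/9 = ⅓ + (⅑)*(-48) = ⅓ - 16/3 = -5)
X(b, C) = -254*b - 5*C
R = 161423/209151 (R = 7/9 - (-254*15 - 5*238)/(9*(-92956)) = 7/9 - (-3810 - 1190)*(-1)/(9*92956) = 7/9 - (-5000)*(-1)/(9*92956) = 7/9 - ⅑*1250/23239 = 7/9 - 1250/209151 = 161423/209151 ≈ 0.77180)
1/R = 1/(161423/209151) = 209151/161423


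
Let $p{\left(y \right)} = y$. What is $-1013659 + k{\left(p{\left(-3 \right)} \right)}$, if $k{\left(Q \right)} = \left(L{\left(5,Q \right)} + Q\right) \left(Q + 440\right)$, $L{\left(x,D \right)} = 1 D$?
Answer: $-1016281$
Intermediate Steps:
$L{\left(x,D \right)} = D$
$k{\left(Q \right)} = 2 Q \left(440 + Q\right)$ ($k{\left(Q \right)} = \left(Q + Q\right) \left(Q + 440\right) = 2 Q \left(440 + Q\right)$)
$-1013659 + k{\left(p{\left(-3 \right)} \right)} = -1013659 + 2 \left(-3\right) \left(440 - 3\right) = -1013659 + 2 \left(-3\right) 437 = -1013659 - 2622 = -1016281$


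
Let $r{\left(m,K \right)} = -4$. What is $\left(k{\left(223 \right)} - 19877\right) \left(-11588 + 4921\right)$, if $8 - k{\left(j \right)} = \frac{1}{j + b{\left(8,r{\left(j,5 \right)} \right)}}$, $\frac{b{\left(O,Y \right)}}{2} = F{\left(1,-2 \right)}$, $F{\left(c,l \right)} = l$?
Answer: $\frac{29010197104}{219} \approx 1.3247 \cdot 10^{8}$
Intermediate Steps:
$b{\left(O,Y \right)} = -4$ ($b{\left(O,Y \right)} = 2 \left(-2\right) = -4$)
$k{\left(j \right)} = 8 - \frac{1}{-4 + j}$ ($k{\left(j \right)} = 8 - \frac{1}{j - 4} = 8 - \frac{1}{-4 + j}$)
$\left(k{\left(223 \right)} - 19877\right) \left(-11588 + 4921\right) = \left(\frac{-33 + 8 \cdot 223}{-4 + 223} - 19877\right) \left(-11588 + 4921\right) = \left(\frac{-33 + 1784}{219} - 19877\right) \left(-6667\right) = \left(\frac{1}{219} \cdot 1751 - 19877\right) \left(-6667\right) = \left(\frac{1751}{219} - 19877\right) \left(-6667\right) = \left(- \frac{4351312}{219}\right) \left(-6667\right) = \frac{29010197104}{219}$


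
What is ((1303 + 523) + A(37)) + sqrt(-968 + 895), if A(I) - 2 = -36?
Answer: 1792 + I*sqrt(73) ≈ 1792.0 + 8.544*I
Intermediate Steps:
A(I) = -34 (A(I) = 2 - 36 = -34)
((1303 + 523) + A(37)) + sqrt(-968 + 895) = ((1303 + 523) - 34) + sqrt(-968 + 895) = (1826 - 34) + sqrt(-73) = 1792 + I*sqrt(73)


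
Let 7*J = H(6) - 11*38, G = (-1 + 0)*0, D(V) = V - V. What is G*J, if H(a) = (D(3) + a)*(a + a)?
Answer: 0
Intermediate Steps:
D(V) = 0
H(a) = 2*a² (H(a) = (0 + a)*(a + a) = a*(2*a) = 2*a²)
G = 0 (G = -1*0 = 0)
J = -346/7 (J = (2*6² - 11*38)/7 = (2*36 - 418)/7 = (72 - 418)/7 = (⅐)*(-346) = -346/7 ≈ -49.429)
G*J = 0*(-346/7) = 0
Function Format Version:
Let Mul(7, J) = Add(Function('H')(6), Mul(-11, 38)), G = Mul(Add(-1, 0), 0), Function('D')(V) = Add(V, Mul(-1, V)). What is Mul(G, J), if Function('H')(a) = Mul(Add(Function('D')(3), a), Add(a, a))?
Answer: 0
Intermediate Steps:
Function('D')(V) = 0
Function('H')(a) = Mul(2, Pow(a, 2)) (Function('H')(a) = Mul(Add(0, a), Add(a, a)) = Mul(a, Mul(2, a)) = Mul(2, Pow(a, 2)))
G = 0 (G = Mul(-1, 0) = 0)
J = Rational(-346, 7) (J = Mul(Rational(1, 7), Add(Mul(2, Pow(6, 2)), Mul(-11, 38))) = Mul(Rational(1, 7), Add(Mul(2, 36), -418)) = Mul(Rational(1, 7), Add(72, -418)) = Mul(Rational(1, 7), -346) = Rational(-346, 7) ≈ -49.429)
Mul(G, J) = Mul(0, Rational(-346, 7)) = 0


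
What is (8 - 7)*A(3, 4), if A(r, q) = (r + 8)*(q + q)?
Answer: 88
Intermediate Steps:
A(r, q) = 2*q*(8 + r) (A(r, q) = (8 + r)*(2*q) = 2*q*(8 + r))
(8 - 7)*A(3, 4) = (8 - 7)*(2*4*(8 + 3)) = 1*(2*4*11) = 1*88 = 88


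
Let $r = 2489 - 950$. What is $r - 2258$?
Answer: $-719$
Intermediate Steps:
$r = 1539$
$r - 2258 = 1539 - 2258 = -719$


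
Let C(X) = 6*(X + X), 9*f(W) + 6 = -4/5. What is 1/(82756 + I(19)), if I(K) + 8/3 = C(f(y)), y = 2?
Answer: 15/1241164 ≈ 1.2085e-5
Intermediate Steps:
f(W) = -34/45 (f(W) = -2/3 + (-4/5)/9 = -2/3 + (-4*1/5)/9 = -2/3 + (1/9)*(-4/5) = -2/3 - 4/45 = -34/45)
C(X) = 12*X (C(X) = 6*(2*X) = 12*X)
I(K) = -176/15 (I(K) = -8/3 + 12*(-34/45) = -8/3 - 136/15 = -176/15)
1/(82756 + I(19)) = 1/(82756 - 176/15) = 1/(1241164/15) = 15/1241164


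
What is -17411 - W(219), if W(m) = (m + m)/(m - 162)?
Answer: -330955/19 ≈ -17419.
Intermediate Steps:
W(m) = 2*m/(-162 + m) (W(m) = (2*m)/(-162 + m) = 2*m/(-162 + m))
-17411 - W(219) = -17411 - 2*219/(-162 + 219) = -17411 - 2*219/57 = -17411 - 1*146/19 = -17411 - 146/19 = -330955/19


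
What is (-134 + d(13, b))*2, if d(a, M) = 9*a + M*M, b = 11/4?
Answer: -151/8 ≈ -18.875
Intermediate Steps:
b = 11/4 (b = 11*(1/4) = 11/4 ≈ 2.7500)
d(a, M) = M**2 + 9*a (d(a, M) = 9*a + M**2 = M**2 + 9*a)
(-134 + d(13, b))*2 = (-134 + ((11/4)**2 + 9*13))*2 = (-134 + (121/16 + 117))*2 = (-134 + 1993/16)*2 = -151/16*2 = -151/8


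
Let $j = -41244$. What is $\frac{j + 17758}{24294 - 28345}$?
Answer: $\frac{23486}{4051} \approx 5.7976$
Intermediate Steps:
$\frac{j + 17758}{24294 - 28345} = \frac{-41244 + 17758}{24294 - 28345} = - \frac{23486}{-4051} = \left(-23486\right) \left(- \frac{1}{4051}\right) = \frac{23486}{4051}$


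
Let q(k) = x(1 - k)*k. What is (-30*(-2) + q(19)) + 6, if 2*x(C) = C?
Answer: -105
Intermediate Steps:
x(C) = C/2
q(k) = k*(½ - k/2) (q(k) = ((1 - k)/2)*k = (½ - k/2)*k = k*(½ - k/2))
(-30*(-2) + q(19)) + 6 = (-30*(-2) + (½)*19*(1 - 1*19)) + 6 = (60 + (½)*19*(1 - 19)) + 6 = (60 + (½)*19*(-18)) + 6 = (60 - 171) + 6 = -111 + 6 = -105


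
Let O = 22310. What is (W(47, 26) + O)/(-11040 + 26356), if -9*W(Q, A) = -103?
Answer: 28699/19692 ≈ 1.4574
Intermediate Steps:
W(Q, A) = 103/9 (W(Q, A) = -1/9*(-103) = 103/9)
(W(47, 26) + O)/(-11040 + 26356) = (103/9 + 22310)/(-11040 + 26356) = (200893/9)/15316 = (200893/9)*(1/15316) = 28699/19692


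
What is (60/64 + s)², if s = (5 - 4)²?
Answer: 961/256 ≈ 3.7539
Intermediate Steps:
s = 1 (s = 1² = 1)
(60/64 + s)² = (60/64 + 1)² = (60*(1/64) + 1)² = (15/16 + 1)² = (31/16)² = 961/256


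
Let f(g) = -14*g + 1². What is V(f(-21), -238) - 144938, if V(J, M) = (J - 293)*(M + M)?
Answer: -145890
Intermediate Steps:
f(g) = 1 - 14*g (f(g) = -14*g + 1 = 1 - 14*g)
V(J, M) = 2*M*(-293 + J) (V(J, M) = (-293 + J)*(2*M) = 2*M*(-293 + J))
V(f(-21), -238) - 144938 = 2*(-238)*(-293 + (1 - 14*(-21))) - 144938 = 2*(-238)*(-293 + (1 + 294)) - 144938 = 2*(-238)*(-293 + 295) - 144938 = 2*(-238)*2 - 144938 = -952 - 144938 = -145890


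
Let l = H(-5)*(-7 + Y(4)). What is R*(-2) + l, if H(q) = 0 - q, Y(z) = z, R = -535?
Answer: 1055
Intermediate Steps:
H(q) = -q
l = -15 (l = (-1*(-5))*(-7 + 4) = 5*(-3) = -15)
R*(-2) + l = -535*(-2) - 15 = 1070 - 15 = 1055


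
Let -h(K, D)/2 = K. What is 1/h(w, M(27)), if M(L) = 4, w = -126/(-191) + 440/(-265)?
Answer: 10123/20260 ≈ 0.49965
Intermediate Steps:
w = -10130/10123 (w = -126*(-1/191) + 440*(-1/265) = 126/191 - 88/53 = -10130/10123 ≈ -1.0007)
h(K, D) = -2*K
1/h(w, M(27)) = 1/(-2*(-10130/10123)) = 1/(20260/10123) = 10123/20260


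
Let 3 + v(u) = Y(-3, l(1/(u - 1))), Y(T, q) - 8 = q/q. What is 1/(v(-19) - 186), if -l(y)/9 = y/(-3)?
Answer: -1/180 ≈ -0.0055556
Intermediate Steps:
l(y) = 3*y (l(y) = -9*y/(-3) = -9*y*(-1)/3 = -(-3)*y = 3*y)
Y(T, q) = 9 (Y(T, q) = 8 + q/q = 8 + 1 = 9)
v(u) = 6 (v(u) = -3 + 9 = 6)
1/(v(-19) - 186) = 1/(6 - 186) = 1/(-180) = -1/180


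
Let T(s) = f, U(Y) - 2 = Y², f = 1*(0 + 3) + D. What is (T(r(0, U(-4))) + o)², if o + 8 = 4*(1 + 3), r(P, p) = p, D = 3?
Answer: 196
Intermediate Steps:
f = 6 (f = 1*(0 + 3) + 3 = 1*3 + 3 = 3 + 3 = 6)
U(Y) = 2 + Y²
T(s) = 6
o = 8 (o = -8 + 4*(1 + 3) = -8 + 4*4 = -8 + 16 = 8)
(T(r(0, U(-4))) + o)² = (6 + 8)² = 14² = 196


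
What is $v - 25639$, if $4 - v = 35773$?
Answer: $-61408$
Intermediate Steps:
$v = -35769$ ($v = 4 - 35773 = -35769$)
$v - 25639 = -35769 - 25639 = -61408$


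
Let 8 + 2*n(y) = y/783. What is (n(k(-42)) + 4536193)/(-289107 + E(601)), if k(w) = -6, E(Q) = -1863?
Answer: -591972664/37971585 ≈ -15.590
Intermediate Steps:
n(y) = -4 + y/1566 (n(y) = -4 + (y/783)/2 = -4 + y/1566)
(n(k(-42)) + 4536193)/(-289107 + E(601)) = ((-4 + (1/1566)*(-6)) + 4536193)/(-289107 - 1863) = ((-4 - 1/261) + 4536193)/(-290970) = (-1045/261 + 4536193)*(-1/290970) = (1183945328/261)*(-1/290970) = -591972664/37971585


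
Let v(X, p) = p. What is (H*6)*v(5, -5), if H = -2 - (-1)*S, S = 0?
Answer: 60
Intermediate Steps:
H = -2 (H = -2 - (-1)*0 = -2 - 1*0 = -2 + 0 = -2)
(H*6)*v(5, -5) = -2*6*(-5) = -12*(-5) = 60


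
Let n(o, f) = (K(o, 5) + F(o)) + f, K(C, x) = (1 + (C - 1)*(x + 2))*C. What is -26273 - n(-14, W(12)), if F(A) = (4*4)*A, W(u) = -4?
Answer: -27501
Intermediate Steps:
K(C, x) = C*(1 + (-1 + C)*(2 + x)) (K(C, x) = (1 + (-1 + C)*(2 + x))*C = C*(1 + (-1 + C)*(2 + x)))
F(A) = 16*A
n(o, f) = f + 16*o + o*(-6 + 7*o) (n(o, f) = (o*(-1 - 1*5 + 2*o + o*5) + 16*o) + f = (o*(-1 - 5 + 2*o + 5*o) + 16*o) + f = (o*(-6 + 7*o) + 16*o) + f = (16*o + o*(-6 + 7*o)) + f = f + 16*o + o*(-6 + 7*o))
-26273 - n(-14, W(12)) = -26273 - (-4 + 7*(-14)² + 10*(-14)) = -26273 - (-4 + 7*196 - 140) = -26273 - (-4 + 1372 - 140) = -26273 - 1*1228 = -26273 - 1228 = -27501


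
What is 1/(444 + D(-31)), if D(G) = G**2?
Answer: 1/1405 ≈ 0.00071174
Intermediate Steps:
1/(444 + D(-31)) = 1/(444 + (-31)**2) = 1/(444 + 961) = 1/1405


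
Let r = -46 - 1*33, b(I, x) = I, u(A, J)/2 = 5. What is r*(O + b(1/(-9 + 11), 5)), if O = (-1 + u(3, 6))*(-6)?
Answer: 8453/2 ≈ 4226.5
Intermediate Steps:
u(A, J) = 10 (u(A, J) = 2*5 = 10)
O = -54 (O = (-1 + 10)*(-6) = 9*(-6) = -54)
r = -79 (r = -46 - 33 = -79)
r*(O + b(1/(-9 + 11), 5)) = -79*(-54 + 1/(-9 + 11)) = -79*(-54 + 1/2) = -79*(-54 + ½) = -79*(-107/2) = 8453/2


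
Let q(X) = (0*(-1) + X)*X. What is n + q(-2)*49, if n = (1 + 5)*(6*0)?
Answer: 196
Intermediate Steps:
q(X) = X² (q(X) = (0 + X)*X = X*X = X²)
n = 0 (n = 6*0 = 0)
n + q(-2)*49 = 0 + (-2)²*49 = 0 + 4*49 = 0 + 196 = 196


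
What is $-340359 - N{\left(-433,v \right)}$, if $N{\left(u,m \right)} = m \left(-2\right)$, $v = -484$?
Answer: $-341327$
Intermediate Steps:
$N{\left(u,m \right)} = - 2 m$
$-340359 - N{\left(-433,v \right)} = -340359 - \left(-2\right) \left(-484\right) = -340359 - 968 = -341327$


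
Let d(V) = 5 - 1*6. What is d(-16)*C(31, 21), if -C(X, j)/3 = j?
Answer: 63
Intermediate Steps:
d(V) = -1 (d(V) = 5 - 6 = -1)
C(X, j) = -3*j
d(-16)*C(31, 21) = -(-3)*21 = -1*(-63) = 63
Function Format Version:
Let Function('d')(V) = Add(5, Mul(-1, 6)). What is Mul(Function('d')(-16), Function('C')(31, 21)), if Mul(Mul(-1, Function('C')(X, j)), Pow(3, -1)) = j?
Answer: 63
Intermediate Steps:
Function('d')(V) = -1 (Function('d')(V) = Add(5, -6) = -1)
Function('C')(X, j) = Mul(-3, j)
Mul(Function('d')(-16), Function('C')(31, 21)) = Mul(-1, Mul(-3, 21)) = Mul(-1, -63) = 63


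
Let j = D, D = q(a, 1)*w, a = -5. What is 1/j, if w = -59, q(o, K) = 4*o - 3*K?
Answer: 1/1357 ≈ 0.00073692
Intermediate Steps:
q(o, K) = -3*K + 4*o
D = 1357 (D = (-3*1 + 4*(-5))*(-59) = (-3 - 20)*(-59) = -23*(-59) = 1357)
j = 1357
1/j = 1/1357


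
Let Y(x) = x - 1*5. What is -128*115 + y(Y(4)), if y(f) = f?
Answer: -14721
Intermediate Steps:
Y(x) = -5 + x (Y(x) = x - 5 = -5 + x)
-128*115 + y(Y(4)) = -128*115 + (-5 + 4) = -14720 - 1 = -14721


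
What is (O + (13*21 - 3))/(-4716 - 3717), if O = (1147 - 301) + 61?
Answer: -1177/8433 ≈ -0.13957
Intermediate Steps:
O = 907 (O = 846 + 61 = 907)
(O + (13*21 - 3))/(-4716 - 3717) = (907 + (13*21 - 3))/(-4716 - 3717) = (907 + (273 - 3))/(-8433) = (907 + 270)*(-1/8433) = 1177*(-1/8433) = -1177/8433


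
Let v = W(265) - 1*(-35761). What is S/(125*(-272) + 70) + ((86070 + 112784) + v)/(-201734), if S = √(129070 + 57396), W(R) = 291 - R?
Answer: -234641/201734 - √186466/33930 ≈ -1.1758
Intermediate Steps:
v = 35787 (v = (291 - 1*265) - 1*(-35761) = (291 - 265) + 35761 = 26 + 35761 = 35787)
S = √186466 ≈ 431.82
S/(125*(-272) + 70) + ((86070 + 112784) + v)/(-201734) = √186466/(125*(-272) + 70) + ((86070 + 112784) + 35787)/(-201734) = √186466/(-34000 + 70) + (198854 + 35787)*(-1/201734) = √186466/(-33930) + 234641*(-1/201734) = √186466*(-1/33930) - 234641/201734 = -√186466/33930 - 234641/201734 = -234641/201734 - √186466/33930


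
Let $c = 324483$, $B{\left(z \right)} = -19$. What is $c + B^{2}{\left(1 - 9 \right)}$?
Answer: $324844$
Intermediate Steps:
$c + B^{2}{\left(1 - 9 \right)} = 324483 + \left(-19\right)^{2} = 324483 + 361 = 324844$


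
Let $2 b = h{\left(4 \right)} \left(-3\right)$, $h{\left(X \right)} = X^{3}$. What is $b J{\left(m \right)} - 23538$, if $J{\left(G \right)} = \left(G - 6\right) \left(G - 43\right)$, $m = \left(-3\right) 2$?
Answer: $-79986$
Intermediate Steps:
$m = -6$
$J{\left(G \right)} = \left(-43 + G\right) \left(-6 + G\right)$ ($J{\left(G \right)} = \left(-6 + G\right) \left(-43 + G\right) = \left(-43 + G\right) \left(-6 + G\right)$)
$b = -96$ ($b = \frac{4^{3} \left(-3\right)}{2} = \frac{64 \left(-3\right)}{2} = \frac{1}{2} \left(-192\right) = -96$)
$b J{\left(m \right)} - 23538 = - 96 \left(258 + \left(-6\right)^{2} - -294\right) - 23538 = - 96 \left(258 + 36 + 294\right) - 23538 = \left(-96\right) 588 - 23538 = -56448 - 23538 = -79986$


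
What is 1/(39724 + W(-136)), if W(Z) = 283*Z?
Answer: 1/1236 ≈ 0.00080906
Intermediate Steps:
1/(39724 + W(-136)) = 1/(39724 + 283*(-136)) = 1/(39724 - 38488) = 1/1236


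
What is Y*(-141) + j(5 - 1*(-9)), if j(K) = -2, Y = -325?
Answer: 45823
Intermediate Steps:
Y*(-141) + j(5 - 1*(-9)) = -325*(-141) - 2 = 45825 - 2 = 45823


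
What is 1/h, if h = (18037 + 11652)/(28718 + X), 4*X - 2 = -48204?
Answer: 33335/59378 ≈ 0.56140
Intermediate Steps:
X = -24101/2 (X = ½ + (¼)*(-48204) = ½ - 12051 = -24101/2 ≈ -12051.)
h = 59378/33335 (h = (18037 + 11652)/(28718 - 24101/2) = 29689/(33335/2) = 29689*(2/33335) = 59378/33335 ≈ 1.7813)
1/h = 1/(59378/33335) = 33335/59378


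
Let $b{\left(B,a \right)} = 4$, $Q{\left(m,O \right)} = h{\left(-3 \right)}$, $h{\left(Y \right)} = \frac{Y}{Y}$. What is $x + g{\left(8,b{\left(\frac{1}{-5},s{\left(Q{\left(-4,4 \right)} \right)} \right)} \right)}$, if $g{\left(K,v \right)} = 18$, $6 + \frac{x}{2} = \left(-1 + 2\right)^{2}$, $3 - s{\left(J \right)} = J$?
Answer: $8$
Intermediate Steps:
$h{\left(Y \right)} = 1$
$Q{\left(m,O \right)} = 1$
$s{\left(J \right)} = 3 - J$
$x = -10$ ($x = -12 + 2 \left(-1 + 2\right)^{2} = -12 + 2 \cdot 1^{2} = -12 + 2 \cdot 1 = -12 + 2 = -10$)
$x + g{\left(8,b{\left(\frac{1}{-5},s{\left(Q{\left(-4,4 \right)} \right)} \right)} \right)} = -10 + 18 = 8$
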